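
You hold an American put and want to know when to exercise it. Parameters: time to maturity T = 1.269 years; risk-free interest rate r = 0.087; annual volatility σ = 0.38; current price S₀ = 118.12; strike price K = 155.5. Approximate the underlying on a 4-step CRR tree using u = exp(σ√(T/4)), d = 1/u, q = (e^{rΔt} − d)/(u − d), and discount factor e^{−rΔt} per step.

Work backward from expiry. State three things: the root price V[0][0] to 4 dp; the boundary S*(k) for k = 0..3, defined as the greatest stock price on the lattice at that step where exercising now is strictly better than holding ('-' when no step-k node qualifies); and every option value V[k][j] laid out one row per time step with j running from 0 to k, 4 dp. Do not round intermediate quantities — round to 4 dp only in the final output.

price = 39.5098
boundary = - 95.3607 76.9866 95.3607
tree:
39.5098
60.1393 21.9751
78.5134 37.4124 8.4385
93.3472 60.1393 17.7604 0.0000
105.3227 78.5134 37.3800 0.0000 0.0000

Δt=0.31725, u=1.23867, d=0.80732, q=0.51157, disc=e^(-rΔt)=0.97278
k=4 terminal: V=max(K-S,0) → 105.3227 78.5134 37.3800 0.0000 0.0000
k=3: j=0 S=62.1528 intr=93.3472 cont=89.1139 V=93.3472[EX]; j=1 S=95.3607 intr=60.1393 cont=55.9061 V=60.1393[EX]; j=2 S=146.3112 intr=9.1888 cont=17.7604 V=17.7604[hold]; j=3 S=224.4842 intr=0.0000 cont=0.0000 V=0.0000[hold]  S*(3)=95.3607
k=2: j=0 S=76.9866 intr=78.5134 cont=74.2802 V=78.5134[EX]; j=1 S=118.1200 intr=37.3800 cont=37.4124 V=37.4124[hold]; j=2 S=181.2307 intr=0.0000 cont=8.4385 V=8.4385[hold]  S*(2)=76.9866
k=1: j=0 S=95.3607 intr=60.1393 cont=55.9222 V=60.1393[EX]; j=1 S=146.3112 intr=9.1888 cont=21.9751 V=21.9751[hold]  S*(1)=95.3607
k=0: j=0 S=118.1200 intr=37.3800 cont=39.5098 V=39.5098[hold]  S*(0)=-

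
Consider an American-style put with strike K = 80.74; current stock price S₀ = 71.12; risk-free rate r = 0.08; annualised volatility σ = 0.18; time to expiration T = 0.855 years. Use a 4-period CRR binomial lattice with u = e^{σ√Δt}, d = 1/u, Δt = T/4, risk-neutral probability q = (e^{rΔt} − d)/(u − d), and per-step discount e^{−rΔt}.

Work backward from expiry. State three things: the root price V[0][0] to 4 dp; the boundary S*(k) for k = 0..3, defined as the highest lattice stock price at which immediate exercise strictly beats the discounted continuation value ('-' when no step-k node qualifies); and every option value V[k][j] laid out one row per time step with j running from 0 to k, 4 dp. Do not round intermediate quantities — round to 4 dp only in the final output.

price = 9.6200
boundary = 71.1200 65.4410 71.1200 65.4410
tree:
9.6200
15.2990 4.8736
20.5245 9.6200 1.6188
25.3328 15.2990 3.9463 0.0000
29.7571 20.5245 9.6200 0.0000 0.0000

params: Δt=0.21375 u=1.08678 d=0.92015 q=0.58271 e^(-rΔt)=0.98305
t_4 payoffs: 29.7571 20.5245 9.6200 0.0000 0.0000
t_3: node(3,0) S=55.4072 payoff=25.3328 vs cont=23.9639 → 25.3328 [stop]  node(3,1) S=65.4410 payoff=15.2990 vs cont=13.9301 → 15.2990 [stop]  node(3,2) S=77.2918 payoff=3.4482 vs cont=3.9463 → 3.9463 [wait]  node(3,3) S=91.2887 payoff=0.0000 vs cont=0.0000 → 0.0000 [wait]  ⇒ S*(3)=65.4410
t_2: node(2,0) S=60.2155 payoff=20.5245 vs cont=19.1556 → 20.5245 [stop]  node(2,1) S=71.1200 payoff=9.6200 vs cont=8.5364 → 9.6200 [stop]  node(2,2) S=83.9992 payoff=0.0000 vs cont=1.6188 → 1.6188 [wait]  ⇒ S*(2)=71.1200
t_1: node(1,0) S=65.4410 payoff=15.2990 vs cont=13.9301 → 15.2990 [stop]  node(1,1) S=77.2918 payoff=3.4482 vs cont=4.8736 → 4.8736 [wait]  ⇒ S*(1)=65.4410
t_0: node(0,0) S=71.1200 payoff=9.6200 vs cont=9.0676 → 9.6200 [stop]  ⇒ S*(0)=71.1200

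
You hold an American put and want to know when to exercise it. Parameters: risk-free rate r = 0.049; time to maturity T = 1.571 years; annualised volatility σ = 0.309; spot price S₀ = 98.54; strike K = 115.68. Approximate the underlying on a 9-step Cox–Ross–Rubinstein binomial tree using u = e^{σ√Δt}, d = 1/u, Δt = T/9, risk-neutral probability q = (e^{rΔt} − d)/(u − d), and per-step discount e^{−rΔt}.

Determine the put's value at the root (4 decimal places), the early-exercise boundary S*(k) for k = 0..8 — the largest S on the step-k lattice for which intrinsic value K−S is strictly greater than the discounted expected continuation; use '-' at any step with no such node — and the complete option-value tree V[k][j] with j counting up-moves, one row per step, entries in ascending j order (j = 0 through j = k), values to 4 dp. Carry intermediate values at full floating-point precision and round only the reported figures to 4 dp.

params: Δt=0.17456 u=1.13780 d=0.87889 q=0.50095 e^(-rΔt)=0.99148
t_9 payoffs: 84.8476 75.7645 64.0055 48.7824 29.0745 3.5608 0.0000 0.0000 0.0000 0.0000
t_8: node(8,0) S=35.0812 payoff=80.5988 vs cont=79.6136 → 80.5988 [stop]  node(8,1) S=45.4160 payoff=70.2640 vs cont=69.2788 → 70.2640 [stop]  node(8,2) S=58.7954 payoff=56.8846 vs cont=55.8994 → 56.8846 [stop]  node(8,3) S=76.1164 payoff=39.5636 vs cont=38.5784 → 39.5636 [stop]  node(8,4) S=98.5400 payoff=17.1400 vs cont=16.1548 → 17.1400 [stop]  node(8,5) S=127.5696 payoff=0.0000 vs cont=1.7619 → 1.7619 [wait]  node(8,6) S=165.1512 payoff=0.0000 vs cont=0.0000 → 0.0000 [wait]  node(8,7) S=213.8043 payoff=0.0000 vs cont=0.0000 → 0.0000 [wait]  node(8,8) S=276.7903 payoff=0.0000 vs cont=0.0000 → 0.0000 [wait]  ⇒ S*(8)=98.5400
t_7: node(7,0) S=39.9155 payoff=75.7645 vs cont=74.7793 → 75.7645 [stop]  node(7,1) S=51.6745 payoff=64.0055 vs cont=63.0203 → 64.0055 [stop]  node(7,2) S=66.8976 payoff=48.7824 vs cont=47.7972 → 48.7824 [stop]  node(7,3) S=86.6055 payoff=29.0745 vs cont=28.0893 → 29.0745 [stop]  node(7,4) S=112.1192 payoff=3.5608 vs cont=9.3560 → 9.3560 [wait]  node(7,5) S=145.1491 payoff=0.0000 vs cont=0.8718 → 0.8718 [wait]  node(7,6) S=187.9096 payoff=0.0000 vs cont=0.0000 → 0.0000 [wait]  node(7,7) S=243.2672 payoff=0.0000 vs cont=0.0000 → 0.0000 [wait]  ⇒ S*(7)=86.6055
t_6: node(6,0) S=45.4160 payoff=70.2640 vs cont=69.2788 → 70.2640 [stop]  node(6,1) S=58.7954 payoff=56.8846 vs cont=55.8994 → 56.8846 [stop]  node(6,2) S=76.1164 payoff=39.5636 vs cont=38.5784 → 39.5636 [stop]  node(6,3) S=98.5400 payoff=17.1400 vs cont=19.0331 → 19.0331 [wait]  node(6,4) S=127.5696 payoff=0.0000 vs cont=5.0624 → 5.0624 [wait]  node(6,5) S=165.1512 payoff=0.0000 vs cont=0.4314 → 0.4314 [wait]  node(6,6) S=213.8043 payoff=0.0000 vs cont=0.0000 → 0.0000 [wait]  ⇒ S*(6)=76.1164
t_5: node(5,0) S=51.6745 payoff=64.0055 vs cont=63.0203 → 64.0055 [stop]  node(5,1) S=66.8976 payoff=48.7824 vs cont=47.7972 → 48.7824 [stop]  node(5,2) S=86.6055 payoff=29.0745 vs cont=29.0296 → 29.0745 [stop]  node(5,3) S=112.1192 payoff=3.5608 vs cont=11.9321 → 11.9321 [wait]  node(5,4) S=145.1491 payoff=0.0000 vs cont=2.7192 → 2.7192 [wait]  node(5,5) S=187.9096 payoff=0.0000 vs cont=0.2134 → 0.2134 [wait]  ⇒ S*(5)=86.6055
t_4: node(4,0) S=58.7954 payoff=56.8846 vs cont=55.8994 → 56.8846 [stop]  node(4,1) S=76.1164 payoff=39.5636 vs cont=38.5784 → 39.5636 [stop]  node(4,2) S=98.5400 payoff=17.1400 vs cont=20.3126 → 20.3126 [wait]  node(4,3) S=127.5696 payoff=0.0000 vs cont=7.2546 → 7.2546 [wait]  node(4,4) S=165.1512 payoff=0.0000 vs cont=1.4515 → 1.4515 [wait]  ⇒ S*(4)=76.1164
t_3: node(3,0) S=66.8976 payoff=48.7824 vs cont=47.7972 → 48.7824 [stop]  node(3,1) S=86.6055 payoff=29.0745 vs cont=29.6651 → 29.6651 [wait]  node(3,2) S=112.1192 payoff=3.5608 vs cont=13.6539 → 13.6539 [wait]  node(3,3) S=145.1491 payoff=0.0000 vs cont=4.3105 → 4.3105 [wait]  ⇒ S*(3)=66.8976
t_2: node(2,0) S=76.1164 payoff=39.5636 vs cont=38.8717 → 39.5636 [stop]  node(2,1) S=98.5400 payoff=17.1400 vs cont=21.4600 → 21.4600 [wait]  node(2,2) S=127.5696 payoff=0.0000 vs cont=8.8970 → 8.8970 [wait]  ⇒ S*(2)=76.1164
t_1: node(1,0) S=86.6055 payoff=29.0745 vs cont=30.2350 → 30.2350 [wait]  node(1,1) S=112.1192 payoff=3.5608 vs cont=15.0374 → 15.0374 [wait]  ⇒ S*(1)=-
t_0: node(0,0) S=98.5400 payoff=17.1400 vs cont=22.4292 → 22.4292 [wait]  ⇒ S*(0)=-

price = 22.4292
boundary = - - 76.1164 66.8976 76.1164 86.6055 76.1164 86.6055 98.5400
tree:
22.4292
30.2350 15.0374
39.5636 21.4600 8.8970
48.7824 29.6651 13.6539 4.3105
56.8846 39.5636 20.3126 7.2546 1.4515
64.0055 48.7824 29.0745 11.9321 2.7192 0.2134
70.2640 56.8846 39.5636 19.0331 5.0624 0.4314 0.0000
75.7645 64.0055 48.7824 29.0745 9.3560 0.8718 0.0000 0.0000
80.5988 70.2640 56.8846 39.5636 17.1400 1.7619 0.0000 0.0000 0.0000
84.8476 75.7645 64.0055 48.7824 29.0745 3.5608 0.0000 0.0000 0.0000 0.0000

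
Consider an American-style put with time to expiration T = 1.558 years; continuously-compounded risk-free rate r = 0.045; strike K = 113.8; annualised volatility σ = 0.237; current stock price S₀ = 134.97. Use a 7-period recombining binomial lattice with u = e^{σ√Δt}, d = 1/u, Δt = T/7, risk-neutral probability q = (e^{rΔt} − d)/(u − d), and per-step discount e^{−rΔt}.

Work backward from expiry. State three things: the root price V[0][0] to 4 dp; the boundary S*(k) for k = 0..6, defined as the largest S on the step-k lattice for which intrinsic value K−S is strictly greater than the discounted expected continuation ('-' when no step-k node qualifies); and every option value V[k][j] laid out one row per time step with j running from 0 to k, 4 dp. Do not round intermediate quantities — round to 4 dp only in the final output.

price = 4.4317
boundary = - - - - 86.2983 77.1691 86.2983
tree:
4.4317
7.3473 1.7942
11.8440 3.2892 0.4324
18.4417 5.9107 0.9042 0.0000
27.5017 10.3366 1.8909 0.0000 0.0000
36.6309 17.3835 3.9542 0.0000 0.0000 0.0000
44.7943 27.5017 8.2691 0.0000 0.0000 0.0000 0.0000
52.0942 36.6309 17.2925 0.0000 0.0000 0.0000 0.0000 0.0000

params: Δt=0.22257 u=1.11830 d=0.89421 q=0.51700 e^(-rΔt)=0.99003
t_7 payoffs: 52.0942 36.6309 17.2925 0.0000 0.0000 0.0000 0.0000 0.0000
t_6: node(6,0) S=69.0057 payoff=44.7943 vs cont=43.6602 → 44.7943 [stop]  node(6,1) S=86.2983 payoff=27.5017 vs cont=26.3676 → 27.5017 [stop]  node(6,2) S=107.9244 payoff=5.8756 vs cont=8.2691 → 8.2691 [wait]  node(6,3) S=134.9700 payoff=0.0000 vs cont=0.0000 → 0.0000 [wait]  node(6,4) S=168.7931 payoff=0.0000 vs cont=0.0000 → 0.0000 [wait]  node(6,5) S=211.0922 payoff=0.0000 vs cont=0.0000 → 0.0000 [wait]  node(6,6) S=263.9913 payoff=0.0000 vs cont=0.0000 → 0.0000 [wait]  ⇒ S*(6)=86.2983
t_5: node(5,0) S=77.1691 payoff=36.6309 vs cont=35.4968 → 36.6309 [stop]  node(5,1) S=96.5075 payoff=17.2925 vs cont=17.3835 → 17.3835 [wait]  node(5,2) S=120.6920 payoff=0.0000 vs cont=3.9542 → 3.9542 [wait]  node(5,3) S=150.9371 payoff=0.0000 vs cont=0.0000 → 0.0000 [wait]  node(5,4) S=188.7615 payoff=0.0000 vs cont=0.0000 → 0.0000 [wait]  node(5,5) S=236.0646 payoff=0.0000 vs cont=0.0000 → 0.0000 [wait]  ⇒ S*(5)=77.1691
t_4: node(4,0) S=86.2983 payoff=27.5017 vs cont=26.4142 → 27.5017 [stop]  node(4,1) S=107.9244 payoff=5.8756 vs cont=10.3366 → 10.3366 [wait]  node(4,2) S=134.9700 payoff=0.0000 vs cont=1.8909 → 1.8909 [wait]  node(4,3) S=168.7931 payoff=0.0000 vs cont=0.0000 → 0.0000 [wait]  node(4,4) S=211.0922 payoff=0.0000 vs cont=0.0000 → 0.0000 [wait]  ⇒ S*(4)=86.2983
t_3: node(3,0) S=96.5075 payoff=17.2925 vs cont=18.4417 → 18.4417 [wait]  node(3,1) S=120.6920 payoff=0.0000 vs cont=5.9107 → 5.9107 [wait]  node(3,2) S=150.9371 payoff=0.0000 vs cont=0.9042 → 0.9042 [wait]  node(3,3) S=188.7615 payoff=0.0000 vs cont=0.0000 → 0.0000 [wait]  ⇒ S*(3)=-
t_2: node(2,0) S=107.9244 payoff=5.8756 vs cont=11.8440 → 11.8440 [wait]  node(2,1) S=134.9700 payoff=0.0000 vs cont=3.2892 → 3.2892 [wait]  node(2,2) S=168.7931 payoff=0.0000 vs cont=0.4324 → 0.4324 [wait]  ⇒ S*(2)=-
t_1: node(1,0) S=120.6920 payoff=0.0000 vs cont=7.3473 → 7.3473 [wait]  node(1,1) S=150.9371 payoff=0.0000 vs cont=1.7942 → 1.7942 [wait]  ⇒ S*(1)=-
t_0: node(0,0) S=134.9700 payoff=0.0000 vs cont=4.4317 → 4.4317 [wait]  ⇒ S*(0)=-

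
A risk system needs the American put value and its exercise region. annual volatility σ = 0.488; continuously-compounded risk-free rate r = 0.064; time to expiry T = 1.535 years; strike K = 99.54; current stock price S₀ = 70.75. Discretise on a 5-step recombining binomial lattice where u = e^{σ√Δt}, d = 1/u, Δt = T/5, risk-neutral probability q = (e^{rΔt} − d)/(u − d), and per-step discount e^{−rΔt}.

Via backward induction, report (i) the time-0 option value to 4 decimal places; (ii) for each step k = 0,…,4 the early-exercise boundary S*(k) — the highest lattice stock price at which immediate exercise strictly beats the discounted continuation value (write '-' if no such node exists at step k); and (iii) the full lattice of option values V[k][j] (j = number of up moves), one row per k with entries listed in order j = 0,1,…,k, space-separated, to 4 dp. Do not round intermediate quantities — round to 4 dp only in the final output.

price = 33.2343
boundary = - 53.9881 41.1974 53.9881 70.7500
tree:
33.2343
45.5519 20.6977
58.3426 31.3599 9.5044
68.1030 45.5519 16.6223 1.8495
75.5510 58.3426 28.7900 3.5526 0.0000
81.2344 68.1030 45.5519 6.8240 0.0000 0.0000

params: Δt=0.30700 u=1.31047 d=0.76308 q=0.46906 e^(-rΔt)=0.98054
t_5 payoffs: 81.2344 68.1030 45.5519 6.8240 0.0000 0.0000
t_4: node(4,0) S=23.9890 payoff=75.5510 vs cont=73.6143 → 75.5510 [stop]  node(4,1) S=41.1974 payoff=58.3426 vs cont=56.4060 → 58.3426 [stop]  node(4,2) S=70.7500 payoff=28.7900 vs cont=26.8533 → 28.7900 [stop]  node(4,3) S=121.5020 payoff=0.0000 vs cont=3.5526 → 3.5526 [wait]  node(4,4) S=208.6605 payoff=0.0000 vs cont=0.0000 → 0.0000 [wait]  ⇒ S*(4)=70.7500
t_3: node(3,0) S=31.4370 payoff=68.1030 vs cont=66.1663 → 68.1030 [stop]  node(3,1) S=53.9881 payoff=45.5519 vs cont=43.6152 → 45.5519 [stop]  node(3,2) S=92.7160 payoff=6.8240 vs cont=16.6223 → 16.6223 [wait]  node(3,3) S=159.2252 payoff=0.0000 vs cont=1.8495 → 1.8495 [wait]  ⇒ S*(3)=53.9881
t_2: node(2,0) S=41.1974 payoff=58.3426 vs cont=56.4060 → 58.3426 [stop]  node(2,1) S=70.7500 payoff=28.7900 vs cont=31.3599 → 31.3599 [wait]  node(2,2) S=121.5020 payoff=0.0000 vs cont=9.5044 → 9.5044 [wait]  ⇒ S*(2)=41.1974
t_1: node(1,0) S=53.9881 payoff=45.5519 vs cont=44.7972 → 45.5519 [stop]  node(1,1) S=92.7160 payoff=6.8240 vs cont=20.6977 → 20.6977 [wait]  ⇒ S*(1)=53.9881
t_0: node(0,0) S=70.7500 payoff=28.7900 vs cont=33.2343 → 33.2343 [wait]  ⇒ S*(0)=-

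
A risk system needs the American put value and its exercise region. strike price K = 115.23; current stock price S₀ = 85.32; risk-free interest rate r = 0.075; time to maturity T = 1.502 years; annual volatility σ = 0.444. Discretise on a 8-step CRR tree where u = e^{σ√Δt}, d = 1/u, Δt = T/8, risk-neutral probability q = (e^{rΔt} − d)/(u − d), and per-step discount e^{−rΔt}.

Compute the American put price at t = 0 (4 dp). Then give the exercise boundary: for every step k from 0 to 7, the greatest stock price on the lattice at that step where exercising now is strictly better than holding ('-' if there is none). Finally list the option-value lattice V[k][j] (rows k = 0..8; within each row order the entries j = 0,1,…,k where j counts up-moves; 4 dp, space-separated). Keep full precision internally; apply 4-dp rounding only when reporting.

price = 33.8504
boundary = - 70.3880 58.0693 70.3880 58.0693 70.3880 85.3200 70.3880
tree:
33.8504
44.8420 23.3319
57.1607 32.9170 13.9797
67.3235 44.8420 21.3949 6.6266
75.7077 57.1607 31.6393 11.2967 1.9325
82.6245 67.3235 44.8420 18.7431 3.8331 0.0000
88.3309 75.7077 57.1607 29.9100 7.6028 0.0000 0.0000
93.0385 82.6245 67.3235 44.8420 15.0797 0.0000 0.0000 0.0000
96.9223 88.3309 75.7077 57.1607 29.9100 0.0000 0.0000 0.0000 0.0000

Δt=0.18775, u=1.21214, d=0.82499, q=0.48868, disc=e^(-rΔt)=0.98602
k=8 terminal: V=max(K-S,0) → 96.9223 88.3309 75.7077 57.1607 29.9100 0.0000 0.0000 0.0000 0.0000
k=7: j=0 S=22.1915 intr=93.0385 cont=91.4273 V=93.0385[EX]; j=1 S=32.6055 intr=82.6245 cont=81.0133 V=82.6245[EX]; j=2 S=47.9065 intr=67.3235 cont=65.7123 V=67.3235[EX]; j=3 S=70.3880 intr=44.8420 cont=43.2308 V=44.8420[EX]; j=4 S=103.4196 intr=11.8104 cont=15.0797 V=15.0797[hold]; j=5 S=151.9522 intr=0.0000 cont=0.0000 V=0.0000[hold]; j=6 S=223.2602 intr=0.0000 cont=0.0000 V=0.0000[hold]; j=7 S=328.0314 intr=0.0000 cont=0.0000 V=0.0000[hold]  S*(7)=70.3880
k=6: j=0 S=26.8991 intr=88.3309 cont=86.7196 V=88.3309[EX]; j=1 S=39.5223 intr=75.7077 cont=74.0965 V=75.7077[EX]; j=2 S=58.0693 intr=57.1607 cont=55.5495 V=57.1607[EX]; j=3 S=85.3200 intr=29.9100 cont=29.8741 V=29.9100[EX]; j=4 S=125.3589 intr=0.0000 cont=7.6028 V=7.6028[hold]; j=5 S=184.1871 intr=0.0000 cont=0.0000 V=0.0000[hold]; j=6 S=270.6221 intr=0.0000 cont=0.0000 V=0.0000[hold]  S*(6)=85.3200
k=5: j=0 S=32.6055 intr=82.6245 cont=81.0133 V=82.6245[EX]; j=1 S=47.9065 intr=67.3235 cont=65.7123 V=67.3235[EX]; j=2 S=70.3880 intr=44.8420 cont=43.2308 V=44.8420[EX]; j=3 S=103.4196 intr=11.8104 cont=18.7431 V=18.7431[hold]; j=4 S=151.9522 intr=0.0000 cont=3.8331 V=3.8331[hold]; j=5 S=223.2602 intr=0.0000 cont=0.0000 V=0.0000[hold]  S*(5)=70.3880
k=4: j=0 S=39.5223 intr=75.7077 cont=74.0965 V=75.7077[EX]; j=1 S=58.0693 intr=57.1607 cont=55.5495 V=57.1607[EX]; j=2 S=85.3200 intr=29.9100 cont=31.6393 V=31.6393[hold]; j=3 S=125.3589 intr=0.0000 cont=11.2967 V=11.2967[hold]; j=4 S=184.1871 intr=0.0000 cont=1.9325 V=1.9325[hold]  S*(4)=58.0693
k=3: j=0 S=47.9065 intr=67.3235 cont=65.7123 V=67.3235[EX]; j=1 S=70.3880 intr=44.8420 cont=44.0640 V=44.8420[EX]; j=2 S=103.4196 intr=11.8104 cont=21.3949 V=21.3949[hold]; j=3 S=151.9522 intr=0.0000 cont=6.6266 V=6.6266[hold]  S*(3)=70.3880
k=2: j=0 S=58.0693 intr=57.1607 cont=55.5495 V=57.1607[EX]; j=1 S=85.3200 intr=29.9100 cont=32.9170 V=32.9170[hold]; j=2 S=125.3589 intr=0.0000 cont=13.9797 V=13.9797[hold]  S*(2)=58.0693
k=1: j=0 S=70.3880 intr=44.8420 cont=44.6797 V=44.8420[EX]; j=1 S=103.4196 intr=11.8104 cont=23.3319 V=23.3319[hold]  S*(1)=70.3880
k=0: j=0 S=85.3200 intr=29.9100 cont=33.8504 V=33.8504[hold]  S*(0)=-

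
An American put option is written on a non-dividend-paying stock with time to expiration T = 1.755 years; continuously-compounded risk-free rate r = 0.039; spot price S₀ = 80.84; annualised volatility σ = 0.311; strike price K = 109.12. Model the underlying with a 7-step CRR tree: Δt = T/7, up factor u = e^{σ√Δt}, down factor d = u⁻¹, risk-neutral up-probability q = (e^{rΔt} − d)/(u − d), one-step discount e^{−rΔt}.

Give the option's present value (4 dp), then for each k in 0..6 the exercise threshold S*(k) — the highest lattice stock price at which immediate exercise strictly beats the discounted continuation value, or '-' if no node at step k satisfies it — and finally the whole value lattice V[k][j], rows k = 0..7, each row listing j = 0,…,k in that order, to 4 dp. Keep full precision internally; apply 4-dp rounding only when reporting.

price = 30.4279
boundary = - 69.1826 59.2063 69.1826 59.2063 69.1826 80.8400
tree:
30.4279
39.9374 21.2386
49.9137 29.6736 12.9729
58.4514 39.9374 19.6921 6.3097
65.7580 49.9137 28.7523 10.7514 1.8598
72.0109 58.4514 39.9374 17.8033 3.7012 0.0000
77.3621 65.7580 49.9137 28.2800 7.3657 0.0000 0.0000
81.9417 72.0109 58.4514 39.9374 14.6584 0.0000 0.0000 0.0000

Δt=0.25071  u=1.16850  d=0.85580  q=0.49257  discount=0.99027
step 7 (expiry): payoffs max(K−S,0) = 81.9417 72.0109 58.4514 39.9374 14.6584 0.0000 0.0000 0.0000
step 6: (k=6,j=0): S=31.7579, (K−S)⁺=77.3621, hold=76.3004 ⇒ V=77.3621 exercise | (k=6,j=1): S=43.3620, (K−S)⁺=65.7580, hold=64.6962 ⇒ V=65.7580 exercise | (k=6,j=2): S=59.2063, (K−S)⁺=49.9137, hold=48.8519 ⇒ V=49.9137 exercise | (k=6,j=3): S=80.8400, (K−S)⁺=28.2800, hold=27.2182 ⇒ V=28.2800 exercise | (k=6,j=4): S=110.3786, (K−S)⁺=0.0000, hold=7.3657 ⇒ V=7.3657 continue | (k=6,j=5): S=150.7104, (K−S)⁺=0.0000, hold=0.0000 ⇒ V=0.0000 continue | (k=6,j=6): S=205.7792, (K−S)⁺=0.0000, hold=0.0000 ⇒ V=0.0000 continue  boundary S*=80.8400
step 5: (k=5,j=0): S=37.1091, (K−S)⁺=72.0109, hold=70.9491 ⇒ V=72.0109 exercise | (k=5,j=1): S=50.6686, (K−S)⁺=58.4514, hold=57.3897 ⇒ V=58.4514 exercise | (k=5,j=2): S=69.1826, (K−S)⁺=39.9374, hold=38.8756 ⇒ V=39.9374 exercise | (k=5,j=3): S=94.4616, (K−S)⁺=14.6584, hold=17.8033 ⇒ V=17.8033 continue | (k=5,j=4): S=128.9775, (K−S)⁺=0.0000, hold=3.7012 ⇒ V=3.7012 continue | (k=5,j=5): S=176.1052, (K−S)⁺=0.0000, hold=0.0000 ⇒ V=0.0000 continue  boundary S*=69.1826
step 4: (k=4,j=0): S=43.3620, (K−S)⁺=65.7580, hold=64.6962 ⇒ V=65.7580 exercise | (k=4,j=1): S=59.2063, (K−S)⁺=49.9137, hold=48.8519 ⇒ V=49.9137 exercise | (k=4,j=2): S=80.8400, (K−S)⁺=28.2800, hold=28.7523 ⇒ V=28.7523 continue | (k=4,j=3): S=110.3786, (K−S)⁺=0.0000, hold=10.7514 ⇒ V=10.7514 continue | (k=4,j=4): S=150.7104, (K−S)⁺=0.0000, hold=1.8598 ⇒ V=1.8598 continue  boundary S*=59.2063
step 3: (k=3,j=0): S=50.6686, (K−S)⁺=58.4514, hold=57.3897 ⇒ V=58.4514 exercise | (k=3,j=1): S=69.1826, (K−S)⁺=39.9374, hold=39.1060 ⇒ V=39.9374 exercise | (k=3,j=2): S=94.4616, (K−S)⁺=14.6584, hold=19.6921 ⇒ V=19.6921 continue | (k=3,j=3): S=128.9775, (K−S)⁺=0.0000, hold=6.3097 ⇒ V=6.3097 continue  boundary S*=69.1826
step 2: (k=2,j=0): S=59.2063, (K−S)⁺=49.9137, hold=48.8519 ⇒ V=49.9137 exercise | (k=2,j=1): S=80.8400, (K−S)⁺=28.2800, hold=29.6736 ⇒ V=29.6736 continue | (k=2,j=2): S=110.3786, (K−S)⁺=0.0000, hold=12.9729 ⇒ V=12.9729 continue  boundary S*=59.2063
step 1: (k=1,j=0): S=69.1826, (K−S)⁺=39.9374, hold=39.5554 ⇒ V=39.9374 exercise | (k=1,j=1): S=94.4616, (K−S)⁺=14.6584, hold=21.2386 ⇒ V=21.2386 continue  boundary S*=69.1826
step 0: (k=0,j=0): S=80.8400, (K−S)⁺=28.2800, hold=30.4279 ⇒ V=30.4279 continue  boundary S*=-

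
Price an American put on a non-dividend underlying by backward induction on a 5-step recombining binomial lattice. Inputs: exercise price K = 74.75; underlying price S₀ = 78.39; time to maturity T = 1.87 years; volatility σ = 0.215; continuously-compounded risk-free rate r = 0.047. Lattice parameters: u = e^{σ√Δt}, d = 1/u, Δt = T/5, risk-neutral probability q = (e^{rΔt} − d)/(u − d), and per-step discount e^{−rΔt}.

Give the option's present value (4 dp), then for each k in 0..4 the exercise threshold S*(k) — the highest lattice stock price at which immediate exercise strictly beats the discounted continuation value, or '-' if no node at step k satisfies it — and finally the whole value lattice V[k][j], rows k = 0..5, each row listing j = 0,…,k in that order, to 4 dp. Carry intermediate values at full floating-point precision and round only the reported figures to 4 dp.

price = 5.2826
boundary = - - 60.2636 52.8387 60.2636
tree:
5.2826
8.9136 2.2946
14.4864 4.3544 0.5762
21.9113 8.0728 1.2595 0.0000
28.4214 14.4864 2.7531 0.0000 0.0000
34.1294 21.9113 6.0182 0.0000 0.0000 0.0000

Δt=0.37400  u=1.14052  d=0.87679  q=0.53442  discount=0.98258
step 5 (expiry): payoffs max(K−S,0) = 34.1294 21.9113 6.0182 0.0000 0.0000 0.0000
step 4: (k=4,j=0): S=46.3286, (K−S)⁺=28.4214, hold=27.1190 ⇒ V=28.4214 exercise | (k=4,j=1): S=60.2636, (K−S)⁺=14.4864, hold=13.1840 ⇒ V=14.4864 exercise | (k=4,j=2): S=78.3900, (K−S)⁺=0.0000, hold=2.7531 ⇒ V=2.7531 continue | (k=4,j=3): S=101.9686, (K−S)⁺=0.0000, hold=0.0000 ⇒ V=0.0000 continue | (k=4,j=4): S=132.6394, (K−S)⁺=0.0000, hold=0.0000 ⇒ V=0.0000 continue  boundary S*=60.2636
step 3: (k=3,j=0): S=52.8387, (K−S)⁺=21.9113, hold=20.6089 ⇒ V=21.9113 exercise | (k=3,j=1): S=68.7318, (K−S)⁺=6.0182, hold=8.0728 ⇒ V=8.0728 continue | (k=3,j=2): S=89.4054, (K−S)⁺=0.0000, hold=1.2595 ⇒ V=1.2595 continue | (k=3,j=3): S=116.2973, (K−S)⁺=0.0000, hold=0.0000 ⇒ V=0.0000 continue  boundary S*=52.8387
step 2: (k=2,j=0): S=60.2636, (K−S)⁺=14.4864, hold=14.2629 ⇒ V=14.4864 exercise | (k=2,j=1): S=78.3900, (K−S)⁺=0.0000, hold=4.3544 ⇒ V=4.3544 continue | (k=2,j=2): S=101.9686, (K−S)⁺=0.0000, hold=0.5762 ⇒ V=0.5762 continue  boundary S*=60.2636
step 1: (k=1,j=0): S=68.7318, (K−S)⁺=6.0182, hold=8.9136 ⇒ V=8.9136 continue | (k=1,j=1): S=89.4054, (K−S)⁺=0.0000, hold=2.2946 ⇒ V=2.2946 continue  boundary S*=-
step 0: (k=0,j=0): S=78.3900, (K−S)⁺=0.0000, hold=5.2826 ⇒ V=5.2826 continue  boundary S*=-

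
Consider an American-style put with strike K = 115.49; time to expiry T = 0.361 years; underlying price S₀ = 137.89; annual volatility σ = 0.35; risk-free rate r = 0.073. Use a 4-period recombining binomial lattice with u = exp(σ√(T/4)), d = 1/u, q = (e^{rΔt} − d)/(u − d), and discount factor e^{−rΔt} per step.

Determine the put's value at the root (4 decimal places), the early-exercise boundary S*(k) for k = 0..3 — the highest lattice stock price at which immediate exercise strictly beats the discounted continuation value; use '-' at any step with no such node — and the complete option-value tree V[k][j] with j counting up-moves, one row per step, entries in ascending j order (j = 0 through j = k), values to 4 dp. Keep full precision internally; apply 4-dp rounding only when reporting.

price = 2.4420
boundary = - - - 100.5866
tree:
2.4420
4.5122 0.4458
8.2525 0.9067 0.0000
14.9034 1.8442 0.0000 0.0000
24.9426 3.7511 0.0000 0.0000 0.0000

Δt=0.09025, u=1.11087, d=0.90019, q=0.50511, disc=e^(-rΔt)=0.99343
k=4 terminal: V=max(K-S,0) → 24.9426 3.7511 0.0000 0.0000 0.0000
k=3: j=0 S=100.5866 intr=14.9034 cont=14.1450 V=14.9034[EX]; j=1 S=124.1277 intr=0.0000 cont=1.8442 V=1.8442[hold]; j=2 S=153.1782 intr=0.0000 cont=0.0000 V=0.0000[hold]; j=3 S=189.0277 intr=0.0000 cont=0.0000 V=0.0000[hold]  S*(3)=100.5866
k=2: j=0 S=111.7389 intr=3.7511 cont=8.2525 V=8.2525[hold]; j=1 S=137.8900 intr=0.0000 cont=0.9067 V=0.9067[hold]; j=2 S=170.1615 intr=0.0000 cont=0.0000 V=0.0000[hold]  S*(2)=-
k=1: j=0 S=124.1277 intr=0.0000 cont=4.5122 V=4.5122[hold]; j=1 S=153.1782 intr=0.0000 cont=0.4458 V=0.4458[hold]  S*(1)=-
k=0: j=0 S=137.8900 intr=0.0000 cont=2.4420 V=2.4420[hold]  S*(0)=-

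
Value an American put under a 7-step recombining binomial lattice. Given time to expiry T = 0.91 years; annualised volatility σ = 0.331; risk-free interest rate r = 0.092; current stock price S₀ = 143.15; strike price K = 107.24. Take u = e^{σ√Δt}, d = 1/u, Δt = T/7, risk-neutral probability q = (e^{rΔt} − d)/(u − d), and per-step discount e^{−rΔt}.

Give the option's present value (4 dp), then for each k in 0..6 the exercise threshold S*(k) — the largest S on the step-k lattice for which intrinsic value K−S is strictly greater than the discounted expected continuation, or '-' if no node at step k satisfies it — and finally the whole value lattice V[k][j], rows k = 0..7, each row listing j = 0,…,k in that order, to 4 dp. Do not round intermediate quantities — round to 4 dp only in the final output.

Δt=0.13000  u=1.12676  d=0.88750  q=0.52049  discount=0.98811
step 7 (expiry): payoffs max(K−S,0) = 45.1561 28.4194 7.1708 0.0000 0.0000 0.0000 0.0000 0.0000
step 6: (k=6,j=0): S=69.9535, (K−S)⁺=37.2865, hold=36.0116 ⇒ V=37.2865 exercise | (k=6,j=1): S=88.8117, (K−S)⁺=18.4283, hold=17.1534 ⇒ V=18.4283 exercise | (k=6,j=2): S=112.7537, (K−S)⁺=0.0000, hold=3.3976 ⇒ V=3.3976 continue | (k=6,j=3): S=143.1500, (K−S)⁺=0.0000, hold=0.0000 ⇒ V=0.0000 continue | (k=6,j=4): S=181.7406, (K−S)⁺=0.0000, hold=0.0000 ⇒ V=0.0000 continue | (k=6,j=5): S=230.7346, (K−S)⁺=0.0000, hold=0.0000 ⇒ V=0.0000 continue | (k=6,j=6): S=292.9364, (K−S)⁺=0.0000, hold=0.0000 ⇒ V=0.0000 continue  boundary S*=88.8117
step 5: (k=5,j=0): S=78.8206, (K−S)⁺=28.4194, hold=27.1445 ⇒ V=28.4194 exercise | (k=5,j=1): S=100.0692, (K−S)⁺=7.1708, hold=10.4789 ⇒ V=10.4789 continue | (k=5,j=2): S=127.0460, (K−S)⁺=0.0000, hold=1.6098 ⇒ V=1.6098 continue | (k=5,j=3): S=161.2953, (K−S)⁺=0.0000, hold=0.0000 ⇒ V=0.0000 continue | (k=5,j=4): S=204.7776, (K−S)⁺=0.0000, hold=0.0000 ⇒ V=0.0000 continue | (k=5,j=5): S=259.9818, (K−S)⁺=0.0000, hold=0.0000 ⇒ V=0.0000 continue  boundary S*=78.8206
step 4: (k=4,j=0): S=88.8117, (K−S)⁺=18.4283, hold=18.8547 ⇒ V=18.8547 continue | (k=4,j=1): S=112.7537, (K−S)⁺=0.0000, hold=5.7930 ⇒ V=5.7930 continue | (k=4,j=2): S=143.1500, (K−S)⁺=0.0000, hold=0.7628 ⇒ V=0.7628 continue | (k=4,j=3): S=181.7406, (K−S)⁺=0.0000, hold=0.0000 ⇒ V=0.0000 continue | (k=4,j=4): S=230.7346, (K−S)⁺=0.0000, hold=0.0000 ⇒ V=0.0000 continue  boundary S*=-
step 3: (k=3,j=0): S=100.0692, (K−S)⁺=7.1708, hold=11.9129 ⇒ V=11.9129 continue | (k=3,j=1): S=127.0460, (K−S)⁺=0.0000, hold=3.1371 ⇒ V=3.1371 continue | (k=3,j=2): S=161.2953, (K−S)⁺=0.0000, hold=0.3614 ⇒ V=0.3614 continue | (k=3,j=3): S=204.7776, (K−S)⁺=0.0000, hold=0.0000 ⇒ V=0.0000 continue  boundary S*=-
step 2: (k=2,j=0): S=112.7537, (K−S)⁺=0.0000, hold=7.2579 ⇒ V=7.2579 continue | (k=2,j=1): S=143.1500, (K−S)⁺=0.0000, hold=1.6722 ⇒ V=1.6722 continue | (k=2,j=2): S=181.7406, (K−S)⁺=0.0000, hold=0.1712 ⇒ V=0.1712 continue  boundary S*=-
step 1: (k=1,j=0): S=127.0460, (K−S)⁺=0.0000, hold=4.2989 ⇒ V=4.2989 continue | (k=1,j=1): S=161.2953, (K−S)⁺=0.0000, hold=0.8804 ⇒ V=0.8804 continue  boundary S*=-
step 0: (k=0,j=0): S=143.1500, (K−S)⁺=0.0000, hold=2.4896 ⇒ V=2.4896 continue  boundary S*=-

price = 2.4896
boundary = - - - - - 78.8206 88.8117
tree:
2.4896
4.2989 0.8804
7.2579 1.6722 0.1712
11.9129 3.1371 0.3614 0.0000
18.8547 5.7930 0.7628 0.0000 0.0000
28.4194 10.4789 1.6098 0.0000 0.0000 0.0000
37.2865 18.4283 3.3976 0.0000 0.0000 0.0000 0.0000
45.1561 28.4194 7.1708 0.0000 0.0000 0.0000 0.0000 0.0000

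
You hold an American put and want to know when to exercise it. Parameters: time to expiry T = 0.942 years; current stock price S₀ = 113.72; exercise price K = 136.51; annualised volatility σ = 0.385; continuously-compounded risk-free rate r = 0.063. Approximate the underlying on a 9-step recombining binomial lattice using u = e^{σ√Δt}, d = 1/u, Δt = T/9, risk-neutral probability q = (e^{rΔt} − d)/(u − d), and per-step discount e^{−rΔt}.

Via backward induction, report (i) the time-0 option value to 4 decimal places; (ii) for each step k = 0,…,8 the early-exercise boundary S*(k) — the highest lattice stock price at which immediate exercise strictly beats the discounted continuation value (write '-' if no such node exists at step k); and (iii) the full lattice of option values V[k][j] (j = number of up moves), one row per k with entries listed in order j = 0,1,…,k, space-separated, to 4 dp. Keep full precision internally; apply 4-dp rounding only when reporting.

price = 28.4669
boundary = - - 88.6439 78.2627 88.6439 78.2627 88.6439 100.4021 113.7200
tree:
28.4669
37.4542 19.6925
47.8661 27.3486 12.1569
58.2473 36.8121 18.0743 6.2918
67.4127 47.8661 26.0439 10.1978 2.3971
75.5048 58.2473 36.1303 16.1176 4.3040 0.4866
82.6492 67.4127 47.8661 24.6586 7.6329 0.9707 0.0000
88.9569 75.5048 58.2473 36.1079 13.3255 1.9364 0.0000 0.0000
94.5259 82.6492 67.4127 47.8661 22.7900 3.8627 0.0000 0.0000 0.0000
99.4427 88.9569 75.5048 58.2473 36.1079 7.7055 0.0000 0.0000 0.0000 0.0000

Δt=0.10467, u=1.13265, d=0.88289, q=0.49539, disc=e^(-rΔt)=0.99343
k=9 terminal: V=max(K-S,0) → 99.4427 88.9569 75.5048 58.2473 36.1079 7.7055 0.0000 0.0000 0.0000 0.0000
k=8: j=0 S=41.9841 intr=94.5259 cont=93.6287 V=94.5259[EX]; j=1 S=53.8608 intr=82.6492 cont=81.7520 V=82.6492[EX]; j=2 S=69.0973 intr=67.4127 cont=66.5156 V=67.4127[EX]; j=3 S=88.6439 intr=47.8661 cont=46.9689 V=47.8661[EX]; j=4 S=113.7200 intr=22.7900 cont=21.8928 V=22.7900[EX]; j=5 S=145.8898 intr=0.0000 cont=3.8627 V=3.8627[hold]; j=6 S=187.1600 intr=0.0000 cont=0.0000 V=0.0000[hold]; j=7 S=240.1049 intr=0.0000 cont=0.0000 V=0.0000[hold]; j=8 S=308.0271 intr=0.0000 cont=0.0000 V=0.0000[hold]  S*(8)=113.7200
k=7: j=0 S=47.5531 intr=88.9569 cont=88.0597 V=88.9569[EX]; j=1 S=61.0052 intr=75.5048 cont=74.6076 V=75.5048[EX]; j=2 S=78.2627 intr=58.2473 cont=57.3501 V=58.2473[EX]; j=3 S=100.4021 intr=36.1079 cont=35.2107 V=36.1079[EX]; j=4 S=128.8045 intr=7.7055 cont=13.3255 V=13.3255[hold]; j=5 S=165.2414 intr=0.0000 cont=1.9364 V=1.9364[hold]; j=6 S=211.9859 intr=0.0000 cont=0.0000 V=0.0000[hold]; j=7 S=271.9537 intr=0.0000 cont=0.0000 V=0.0000[hold]  S*(7)=100.4021
k=6: j=0 S=53.8608 intr=82.6492 cont=81.7520 V=82.6492[EX]; j=1 S=69.0973 intr=67.4127 cont=66.5156 V=67.4127[EX]; j=2 S=88.6439 intr=47.8661 cont=46.9689 V=47.8661[EX]; j=3 S=113.7200 intr=22.7900 cont=24.6586 V=24.6586[hold]; j=4 S=145.8898 intr=0.0000 cont=7.6329 V=7.6329[hold]; j=5 S=187.1600 intr=0.0000 cont=0.9707 V=0.9707[hold]; j=6 S=240.1049 intr=0.0000 cont=0.0000 V=0.0000[hold]  S*(6)=88.6439
k=5: j=0 S=61.0052 intr=75.5048 cont=74.6076 V=75.5048[EX]; j=1 S=78.2627 intr=58.2473 cont=57.3501 V=58.2473[EX]; j=2 S=100.4021 intr=36.1079 cont=36.1303 V=36.1303[hold]; j=3 S=128.8045 intr=7.7055 cont=16.1176 V=16.1176[hold]; j=4 S=165.2414 intr=0.0000 cont=4.3040 V=4.3040[hold]; j=5 S=211.9859 intr=0.0000 cont=0.4866 V=0.4866[hold]  S*(5)=78.2627
k=4: j=0 S=69.0973 intr=67.4127 cont=66.5156 V=67.4127[EX]; j=1 S=88.6439 intr=47.8661 cont=46.9799 V=47.8661[EX]; j=2 S=113.7200 intr=22.7900 cont=26.0439 V=26.0439[hold]; j=3 S=145.8898 intr=0.0000 cont=10.1978 V=10.1978[hold]; j=4 S=187.1600 intr=0.0000 cont=2.3971 V=2.3971[hold]  S*(4)=88.6439
k=3: j=0 S=78.2627 intr=58.2473 cont=57.3501 V=58.2473[EX]; j=1 S=100.4021 intr=36.1079 cont=36.8121 V=36.8121[hold]; j=2 S=128.8045 intr=7.7055 cont=18.0743 V=18.0743[hold]; j=3 S=165.2414 intr=0.0000 cont=6.2918 V=6.2918[hold]  S*(3)=78.2627
k=2: j=0 S=88.6439 intr=47.8661 cont=47.3155 V=47.8661[EX]; j=1 S=113.7200 intr=22.7900 cont=27.3486 V=27.3486[hold]; j=2 S=145.8898 intr=0.0000 cont=12.1569 V=12.1569[hold]  S*(2)=88.6439
k=1: j=0 S=100.4021 intr=36.1079 cont=37.4542 V=37.4542[hold]; j=1 S=128.8045 intr=7.7055 cont=19.6925 V=19.6925[hold]  S*(1)=-
k=0: j=0 S=113.7200 intr=22.7900 cont=28.4669 V=28.4669[hold]  S*(0)=-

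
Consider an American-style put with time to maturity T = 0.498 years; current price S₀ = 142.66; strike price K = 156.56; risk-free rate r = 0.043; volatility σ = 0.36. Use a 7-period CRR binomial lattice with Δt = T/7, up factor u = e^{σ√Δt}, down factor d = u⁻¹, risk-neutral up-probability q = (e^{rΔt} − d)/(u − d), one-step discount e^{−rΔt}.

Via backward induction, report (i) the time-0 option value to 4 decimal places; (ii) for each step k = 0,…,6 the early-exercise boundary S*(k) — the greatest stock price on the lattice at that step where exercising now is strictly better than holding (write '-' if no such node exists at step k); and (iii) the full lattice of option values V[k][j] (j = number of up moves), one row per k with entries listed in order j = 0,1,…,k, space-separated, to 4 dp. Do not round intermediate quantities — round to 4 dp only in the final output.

price = 21.0560
boundary = - - - 106.9541 117.7332 129.5987 142.6600
tree:
21.0560
29.1706 12.8066
38.8859 19.3188 6.1609
49.6059 28.0569 10.4147 1.8062
59.3981 38.8268 17.1090 3.5660 0.0000
68.2938 49.6059 26.9613 7.0404 0.0000 0.0000
76.3751 59.3981 38.8268 13.9000 0.0000 0.0000 0.0000
83.7164 68.2938 49.6059 26.9613 0.0000 0.0000 0.0000 0.0000

Δt=0.07114  u=1.10078  d=0.90844  q=0.49194  discount=0.99695
step 7 (expiry): payoffs max(K−S,0) = 83.7164 68.2938 49.6059 26.9613 0.0000 0.0000 0.0000 0.0000
step 6: (k=6,j=0): S=80.1849, (K−S)⁺=76.3751, hold=75.8969 ⇒ V=76.3751 exercise | (k=6,j=1): S=97.1619, (K−S)⁺=59.3981, hold=58.9199 ⇒ V=59.3981 exercise | (k=6,j=2): S=117.7332, (K−S)⁺=38.8268, hold=38.3486 ⇒ V=38.8268 exercise | (k=6,j=3): S=142.6600, (K−S)⁺=13.9000, hold=13.6561 ⇒ V=13.9000 exercise | (k=6,j=4): S=172.8643, (K−S)⁺=0.0000, hold=0.0000 ⇒ V=0.0000 continue | (k=6,j=5): S=209.4636, (K−S)⁺=0.0000, hold=0.0000 ⇒ V=0.0000 continue | (k=6,j=6): S=253.8117, (K−S)⁺=0.0000, hold=0.0000 ⇒ V=0.0000 continue  boundary S*=142.6600
step 5: (k=5,j=0): S=88.2662, (K−S)⁺=68.2938, hold=67.8156 ⇒ V=68.2938 exercise | (k=5,j=1): S=106.9541, (K−S)⁺=49.6059, hold=49.1277 ⇒ V=49.6059 exercise | (k=5,j=2): S=129.5987, (K−S)⁺=26.9613, hold=26.4831 ⇒ V=26.9613 exercise | (k=5,j=3): S=157.0377, (K−S)⁺=0.0000, hold=7.0404 ⇒ V=7.0404 continue | (k=5,j=4): S=190.2860, (K−S)⁺=0.0000, hold=0.0000 ⇒ V=0.0000 continue | (k=5,j=5): S=230.5739, (K−S)⁺=0.0000, hold=0.0000 ⇒ V=0.0000 continue  boundary S*=129.5987
step 4: (k=4,j=0): S=97.1619, (K−S)⁺=59.3981, hold=58.9199 ⇒ V=59.3981 exercise | (k=4,j=1): S=117.7332, (K−S)⁺=38.8268, hold=38.3486 ⇒ V=38.8268 exercise | (k=4,j=2): S=142.6600, (K−S)⁺=13.9000, hold=17.1090 ⇒ V=17.1090 continue | (k=4,j=3): S=172.8643, (K−S)⁺=0.0000, hold=3.5660 ⇒ V=3.5660 continue | (k=4,j=4): S=209.4636, (K−S)⁺=0.0000, hold=0.0000 ⇒ V=0.0000 continue  boundary S*=117.7332
step 3: (k=3,j=0): S=106.9541, (K−S)⁺=49.6059, hold=49.1277 ⇒ V=49.6059 exercise | (k=3,j=1): S=129.5987, (K−S)⁺=26.9613, hold=28.0569 ⇒ V=28.0569 continue | (k=3,j=2): S=157.0377, (K−S)⁺=0.0000, hold=10.4147 ⇒ V=10.4147 continue | (k=3,j=3): S=190.2860, (K−S)⁺=0.0000, hold=1.8062 ⇒ V=1.8062 continue  boundary S*=106.9541
step 2: (k=2,j=0): S=117.7332, (K−S)⁺=38.8268, hold=38.8859 ⇒ V=38.8859 continue | (k=2,j=1): S=142.6600, (K−S)⁺=13.9000, hold=19.3188 ⇒ V=19.3188 continue | (k=2,j=2): S=172.8643, (K−S)⁺=0.0000, hold=6.1609 ⇒ V=6.1609 continue  boundary S*=-
step 1: (k=1,j=0): S=129.5987, (K−S)⁺=26.9613, hold=29.1706 ⇒ V=29.1706 continue | (k=1,j=1): S=157.0377, (K−S)⁺=0.0000, hold=12.8066 ⇒ V=12.8066 continue  boundary S*=-
step 0: (k=0,j=0): S=142.6600, (K−S)⁺=13.9000, hold=21.0560 ⇒ V=21.0560 continue  boundary S*=-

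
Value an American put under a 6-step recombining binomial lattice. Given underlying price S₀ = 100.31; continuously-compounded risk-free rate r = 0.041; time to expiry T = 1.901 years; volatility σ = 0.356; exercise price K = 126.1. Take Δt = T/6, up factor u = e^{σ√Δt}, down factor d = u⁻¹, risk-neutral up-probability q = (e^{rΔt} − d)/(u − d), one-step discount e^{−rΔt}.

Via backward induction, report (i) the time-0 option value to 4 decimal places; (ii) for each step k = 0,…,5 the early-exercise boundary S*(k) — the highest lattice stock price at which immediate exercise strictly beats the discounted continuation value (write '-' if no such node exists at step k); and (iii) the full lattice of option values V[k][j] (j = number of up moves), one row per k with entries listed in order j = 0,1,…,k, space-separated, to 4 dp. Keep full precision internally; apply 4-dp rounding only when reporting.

params: Δt=0.31683 u=1.22187 d=0.81842 q=0.48248 e^(-rΔt)=0.98709
t_6 payoffs: 95.9569 81.0972 58.9120 25.7900 0.0000 0.0000 0.0000
t_5: node(5,0) S=36.8310 payoff=89.2690 vs cont=87.6415 → 89.2690 [stop]  node(5,1) S=54.9877 payoff=71.1123 vs cont=69.4848 → 71.1123 [stop]  node(5,2) S=82.0953 payoff=44.0047 vs cont=42.3773 → 44.0047 [stop]  node(5,3) S=122.5661 payoff=3.5339 vs cont=13.1746 → 13.1746 [wait]  node(5,4) S=182.9880 payoff=0.0000 vs cont=0.0000 → 0.0000 [wait]  node(5,5) S=273.1964 payoff=0.0000 vs cont=0.0000 → 0.0000 [wait]  ⇒ S*(5)=82.0953
t_4: node(4,0) S=45.0028 payoff=81.0972 vs cont=79.4697 → 81.0972 [stop]  node(4,1) S=67.1880 payoff=58.9120 vs cont=57.2845 → 58.9120 [stop]  node(4,2) S=100.3100 payoff=25.7900 vs cont=28.7539 → 28.7539 [wait]  node(4,3) S=149.7602 payoff=0.0000 vs cont=6.7302 → 6.7302 [wait]  node(4,4) S=223.5882 payoff=0.0000 vs cont=0.0000 → 0.0000 [wait]  ⇒ S*(4)=67.1880
t_3: node(3,0) S=54.9877 payoff=71.1123 vs cont=69.4848 → 71.1123 [stop]  node(3,1) S=82.0953 payoff=44.0047 vs cont=43.7889 → 44.0047 [stop]  node(3,2) S=122.5661 payoff=3.5339 vs cont=17.8940 → 17.8940 [wait]  node(3,3) S=182.9880 payoff=0.0000 vs cont=3.4381 → 3.4381 [wait]  ⇒ S*(3)=82.0953
t_2: node(2,0) S=67.1880 payoff=58.9120 vs cont=57.2845 → 58.9120 [stop]  node(2,1) S=100.3100 payoff=25.7900 vs cont=31.0015 → 31.0015 [wait]  node(2,2) S=149.7602 payoff=0.0000 vs cont=10.7784 → 10.7784 [wait]  ⇒ S*(2)=67.1880
t_1: node(1,0) S=82.0953 payoff=44.0047 vs cont=44.8593 → 44.8593 [wait]  node(1,1) S=122.5661 payoff=3.5339 vs cont=20.9701 → 20.9701 [wait]  ⇒ S*(1)=-
t_0: node(0,0) S=100.3100 payoff=25.7900 vs cont=32.9031 → 32.9031 [wait]  ⇒ S*(0)=-

price = 32.9031
boundary = - - 67.1880 82.0953 67.1880 82.0953
tree:
32.9031
44.8593 20.9701
58.9120 31.0015 10.7784
71.1123 44.0047 17.8940 3.4381
81.0972 58.9120 28.7539 6.7302 0.0000
89.2690 71.1123 44.0047 13.1746 0.0000 0.0000
95.9569 81.0972 58.9120 25.7900 0.0000 0.0000 0.0000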